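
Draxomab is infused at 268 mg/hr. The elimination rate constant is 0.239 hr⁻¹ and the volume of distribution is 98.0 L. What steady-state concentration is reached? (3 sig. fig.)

11.4 mg/L

CL = k · V = 0.239 × 98.0 = 23.42 L/hr
Css = rate / CL = 268 / 23.42 ≈ 11.4 mg/L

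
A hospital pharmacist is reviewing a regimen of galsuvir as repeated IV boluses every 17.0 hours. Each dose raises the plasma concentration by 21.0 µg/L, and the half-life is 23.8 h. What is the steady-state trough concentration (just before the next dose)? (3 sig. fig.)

32.8 µg/L

k = ln 2 / 23.8 = 0.02912 h⁻¹
Fraction remaining after one interval: e^(−kτ) = e^(−0.02912 × 17.0) = 0.6095
R = 1 / (1 − 0.6095) = 2.561
Css,max = 21.0 × 2.561 = 53.78 µg/L
Css,min = Css,max × e^(−kτ) = 53.78 × 0.6095 ≈ 32.8 µg/L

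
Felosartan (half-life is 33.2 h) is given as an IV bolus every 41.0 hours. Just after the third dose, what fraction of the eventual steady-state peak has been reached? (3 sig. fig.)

0.923

k = ln 2 / 33.2 = 0.02088 h⁻¹
f_n = 1 − e^(−nkτ) = 1 − e^(−3 × 0.02088 × 41.0) = 1 − e^(−2.568) = 1 − 0.07669 ≈ 0.923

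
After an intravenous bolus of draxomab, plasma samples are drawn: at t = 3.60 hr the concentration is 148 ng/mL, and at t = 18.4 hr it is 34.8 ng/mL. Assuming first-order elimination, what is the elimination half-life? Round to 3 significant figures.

k = ln(C₁/C₂) / (t₂ − t₁) = ln(148/34.8) / (18.4 − 3.60)
  = 1.448 / 14.80 = 0.09781 hr⁻¹
t½ = ln 2 / k = ln 2 / 0.09781 ≈ 7.09 hours

7.09 hours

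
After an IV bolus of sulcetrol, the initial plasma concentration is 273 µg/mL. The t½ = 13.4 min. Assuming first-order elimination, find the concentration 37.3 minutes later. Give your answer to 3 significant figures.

k = ln 2 / 13.4 = 0.05173 min⁻¹
37.3 min is 2.784 half-lives, so C = 273 × (1/2)^2.784 = 273 × 0.1452 ≈ 39.6 µg/mL

39.6 µg/mL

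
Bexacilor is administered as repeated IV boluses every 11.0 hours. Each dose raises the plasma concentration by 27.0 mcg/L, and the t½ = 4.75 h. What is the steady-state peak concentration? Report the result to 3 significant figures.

33.8 mcg/L

k = ln 2 / 4.75 = 0.1459 h⁻¹
Fraction remaining after one interval: e^(−kτ) = e^(−0.1459 × 11.0) = 0.2009
R = 1 / (1 − 0.2009) = 1.251
Css,max = 27.0 × 1.251 ≈ 33.8 mcg/L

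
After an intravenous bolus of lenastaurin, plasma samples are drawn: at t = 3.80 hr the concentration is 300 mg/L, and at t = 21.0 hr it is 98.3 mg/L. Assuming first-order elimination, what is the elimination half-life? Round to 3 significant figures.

k = ln(C₁/C₂) / (t₂ − t₁) = ln(300/98.3) / (21.0 − 3.80)
  = 1.116 / 17.20 = 0.06487 hr⁻¹
t½ = ln 2 / k = ln 2 / 0.06487 ≈ 10.7 hours

10.7 hours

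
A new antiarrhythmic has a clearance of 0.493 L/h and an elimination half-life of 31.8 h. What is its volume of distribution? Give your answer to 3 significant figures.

k = ln 2 / t½ = ln 2 / 31.8 = 0.02180 h⁻¹
V = CL / k = 0.493 / 0.02180 ≈ 22.6 L

22.6 L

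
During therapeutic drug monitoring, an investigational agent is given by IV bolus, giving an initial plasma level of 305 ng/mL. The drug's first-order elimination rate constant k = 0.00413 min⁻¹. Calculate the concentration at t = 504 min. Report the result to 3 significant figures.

C(t) = C₀ e^(−kt) = 305 × e^(−0.004130 × 504) = 305 × e^(−2.082) = 305 × 0.1247 ≈ 38.0 ng/mL

38.0 ng/mL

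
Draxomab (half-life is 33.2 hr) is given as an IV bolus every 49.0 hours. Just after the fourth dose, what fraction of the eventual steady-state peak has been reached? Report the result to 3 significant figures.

k = ln 2 / 33.2 = 0.02088 hr⁻¹
f_n = 1 − e^(−nkτ) = 1 − e^(−4 × 0.02088 × 49.0) = 1 − e^(−4.092) = 1 − 0.01670 ≈ 0.983

0.983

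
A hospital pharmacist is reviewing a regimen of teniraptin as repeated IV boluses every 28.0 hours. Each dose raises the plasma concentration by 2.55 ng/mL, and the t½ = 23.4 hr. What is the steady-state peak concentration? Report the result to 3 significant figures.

4.52 ng/mL

k = ln 2 / 23.4 = 0.02962 hr⁻¹
Fraction remaining after one interval: e^(−kτ) = e^(−0.02962 × 28.0) = 0.4363
R = 1 / (1 − 0.4363) = 1.774
Css,max = 2.55 × 1.774 ≈ 4.52 ng/mL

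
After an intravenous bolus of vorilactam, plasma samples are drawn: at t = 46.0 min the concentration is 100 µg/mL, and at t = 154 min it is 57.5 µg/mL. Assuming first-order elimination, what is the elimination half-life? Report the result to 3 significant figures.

135 minutes

k = ln(C₁/C₂) / (t₂ − t₁) = ln(100/57.5) / (154 − 46.0)
  = 0.5534 / 108.0 = 0.005124 min⁻¹
t½ = ln 2 / k = ln 2 / 0.005124 ≈ 135 minutes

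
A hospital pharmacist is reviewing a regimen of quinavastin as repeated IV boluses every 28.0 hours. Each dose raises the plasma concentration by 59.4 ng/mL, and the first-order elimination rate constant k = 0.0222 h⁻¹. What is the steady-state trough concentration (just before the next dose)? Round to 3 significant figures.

Fraction remaining after one interval: e^(−kτ) = e^(−0.02220 × 28.0) = 0.5371
R = 1 / (1 − 0.5371) = 2.160
Css,max = 59.4 × 2.160 = 128.3 ng/mL
Css,min = Css,max × e^(−kτ) = 128.3 × 0.5371 ≈ 68.9 ng/mL

68.9 ng/mL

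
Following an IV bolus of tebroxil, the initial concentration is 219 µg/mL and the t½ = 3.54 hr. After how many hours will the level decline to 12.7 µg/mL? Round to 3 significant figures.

k = ln 2 / 3.54 = 0.1958 hr⁻¹
C(t) = C₀ e^(−kt)  ⇒  t = ln(C₀/C) / k
t = ln(219/12.7) / 0.1958 = 2.847 / 0.1958 ≈ 14.5 hours

14.5 hours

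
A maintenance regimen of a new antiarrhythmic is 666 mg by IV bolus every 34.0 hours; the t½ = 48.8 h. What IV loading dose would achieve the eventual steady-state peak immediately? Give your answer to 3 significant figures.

1740 mg

k = ln 2 / 48.8 = 0.01420 h⁻¹
Accumulation ratio R = 1 / (1 − e^(−kτ)) = 1 / (1 − e^(−0.01420×34.0)) = 1 / (1 − 0.6170) = 2.611
Loading dose = maintenance dose × R = 666 × 2.611 ≈ 1740 mg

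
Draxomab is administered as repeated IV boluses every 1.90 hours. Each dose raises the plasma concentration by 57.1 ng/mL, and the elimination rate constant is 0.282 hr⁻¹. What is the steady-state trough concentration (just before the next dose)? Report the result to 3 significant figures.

Fraction remaining after one interval: e^(−kτ) = e^(−0.2820 × 1.90) = 0.5852
R = 1 / (1 − 0.5852) = 2.411
Css,max = 57.1 × 2.411 = 137.7 ng/mL
Css,min = Css,max × e^(−kτ) = 137.7 × 0.5852 ≈ 80.6 ng/mL

80.6 ng/mL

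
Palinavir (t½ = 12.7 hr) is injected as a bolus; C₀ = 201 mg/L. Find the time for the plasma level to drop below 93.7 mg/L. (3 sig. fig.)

k = ln 2 / 12.7 = 0.05458 hr⁻¹
C(t) = C₀ e^(−kt)  ⇒  t = ln(C₀/C) / k
t = ln(201/93.7) / 0.05458 = 0.7632 / 0.05458 ≈ 14.0 hours

14.0 hours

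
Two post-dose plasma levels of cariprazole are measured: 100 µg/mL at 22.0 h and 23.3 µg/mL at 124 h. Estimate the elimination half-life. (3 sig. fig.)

k = ln(C₁/C₂) / (t₂ − t₁) = ln(100/23.3) / (124 − 22.0)
  = 1.457 / 102.0 = 0.01428 h⁻¹
t½ = ln 2 / k = ln 2 / 0.01428 ≈ 48.5 hours

48.5 hours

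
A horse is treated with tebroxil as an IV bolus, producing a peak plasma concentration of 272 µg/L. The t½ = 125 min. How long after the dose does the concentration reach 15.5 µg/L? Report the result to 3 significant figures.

k = ln 2 / 125 = 0.005545 min⁻¹
C(t) = C₀ e^(−kt)  ⇒  t = ln(C₀/C) / k
t = ln(272/15.5) / 0.005545 = 2.865 / 0.005545 ≈ 517 minutes

517 minutes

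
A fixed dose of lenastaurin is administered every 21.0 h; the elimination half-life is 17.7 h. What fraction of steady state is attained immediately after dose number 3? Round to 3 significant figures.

k = ln 2 / 17.7 = 0.03916 h⁻¹
f_n = 1 − e^(−nkτ) = 1 − e^(−3 × 0.03916 × 21.0) = 1 − e^(−2.467) = 1 − 0.08483 ≈ 0.915

0.915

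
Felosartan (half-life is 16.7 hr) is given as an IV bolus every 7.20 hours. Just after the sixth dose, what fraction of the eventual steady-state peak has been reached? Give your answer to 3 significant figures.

k = ln 2 / 16.7 = 0.04151 hr⁻¹
f_n = 1 − e^(−nkτ) = 1 − e^(−6 × 0.04151 × 7.20) = 1 − e^(−1.793) = 1 − 0.1665 ≈ 0.834

0.834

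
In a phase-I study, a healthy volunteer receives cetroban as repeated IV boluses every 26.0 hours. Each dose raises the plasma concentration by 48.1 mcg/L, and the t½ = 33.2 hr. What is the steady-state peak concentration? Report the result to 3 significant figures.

k = ln 2 / 33.2 = 0.02088 hr⁻¹
Fraction remaining after one interval: e^(−kτ) = e^(−0.02088 × 26.0) = 0.5811
R = 1 / (1 − 0.5811) = 2.387
Css,max = 48.1 × 2.387 ≈ 115 mcg/L

115 mcg/L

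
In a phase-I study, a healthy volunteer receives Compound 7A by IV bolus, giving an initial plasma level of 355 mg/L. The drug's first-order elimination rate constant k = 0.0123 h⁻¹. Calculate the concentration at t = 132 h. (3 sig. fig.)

C(t) = C₀ e^(−kt) = 355 × e^(−0.01230 × 132) = 355 × e^(−1.624) = 355 × 0.1972 ≈ 70.0 mg/L

70.0 mg/L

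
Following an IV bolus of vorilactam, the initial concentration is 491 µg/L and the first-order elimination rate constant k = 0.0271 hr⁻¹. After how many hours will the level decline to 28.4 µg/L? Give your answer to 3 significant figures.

105 hours

C(t) = C₀ e^(−kt)  ⇒  t = ln(C₀/C) / k
t = ln(491/28.4) / 0.02710 = 2.850 / 0.02710 ≈ 105 hours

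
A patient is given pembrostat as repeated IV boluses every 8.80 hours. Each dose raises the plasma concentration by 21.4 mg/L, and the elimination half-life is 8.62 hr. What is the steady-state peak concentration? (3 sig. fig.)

k = ln 2 / 8.62 = 0.08041 hr⁻¹
Fraction remaining after one interval: e^(−kτ) = e^(−0.08041 × 8.80) = 0.4928
R = 1 / (1 − 0.4928) = 1.972
Css,max = 21.4 × 1.972 ≈ 42.2 mg/L

42.2 mg/L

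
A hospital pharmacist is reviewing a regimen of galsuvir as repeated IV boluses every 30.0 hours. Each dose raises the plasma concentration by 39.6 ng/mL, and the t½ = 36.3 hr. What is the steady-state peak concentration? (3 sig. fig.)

k = ln 2 / 36.3 = 0.01909 hr⁻¹
Fraction remaining after one interval: e^(−kτ) = e^(−0.01909 × 30.0) = 0.5639
R = 1 / (1 − 0.5639) = 2.293
Css,max = 39.6 × 2.293 ≈ 90.8 ng/mL

90.8 ng/mL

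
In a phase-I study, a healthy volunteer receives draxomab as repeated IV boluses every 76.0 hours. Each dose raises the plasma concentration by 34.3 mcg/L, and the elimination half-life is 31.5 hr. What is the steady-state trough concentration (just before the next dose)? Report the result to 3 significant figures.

k = ln 2 / 31.5 = 0.02200 hr⁻¹
Fraction remaining after one interval: e^(−kτ) = e^(−0.02200 × 76.0) = 0.1878
R = 1 / (1 − 0.1878) = 1.231
Css,max = 34.3 × 1.231 = 42.23 mcg/L
Css,min = Css,max × e^(−kτ) = 42.23 × 0.1878 ≈ 7.93 mcg/L

7.93 mcg/L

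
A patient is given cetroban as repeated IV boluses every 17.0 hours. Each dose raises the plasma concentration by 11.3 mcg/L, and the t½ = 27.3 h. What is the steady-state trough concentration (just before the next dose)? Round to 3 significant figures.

20.9 mcg/L

k = ln 2 / 27.3 = 0.02539 h⁻¹
Fraction remaining after one interval: e^(−kτ) = e^(−0.02539 × 17.0) = 0.6494
R = 1 / (1 − 0.6494) = 2.853
Css,max = 11.3 × 2.853 = 32.24 mcg/L
Css,min = Css,max × e^(−kτ) = 32.24 × 0.6494 ≈ 20.9 mcg/L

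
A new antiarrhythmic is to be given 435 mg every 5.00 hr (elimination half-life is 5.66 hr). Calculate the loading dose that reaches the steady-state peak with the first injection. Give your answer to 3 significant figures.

950 mg

k = ln 2 / 5.66 = 0.1225 hr⁻¹
Accumulation ratio R = 1 / (1 − e^(−kτ)) = 1 / (1 − e^(−0.1225×5.00)) = 1 / (1 − 0.5421) = 2.184
Loading dose = maintenance dose × R = 435 × 2.184 ≈ 950 mg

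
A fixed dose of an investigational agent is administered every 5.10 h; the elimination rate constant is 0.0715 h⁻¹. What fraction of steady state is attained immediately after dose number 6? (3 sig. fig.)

f_n = 1 − e^(−nkτ) = 1 − e^(−6 × 0.07150 × 5.10) = 1 − e^(−2.188) = 1 − 0.1122 ≈ 0.888

0.888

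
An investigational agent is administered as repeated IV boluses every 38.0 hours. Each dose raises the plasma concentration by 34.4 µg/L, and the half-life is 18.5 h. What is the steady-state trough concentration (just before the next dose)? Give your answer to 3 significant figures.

k = ln 2 / 18.5 = 0.03747 h⁻¹
Fraction remaining after one interval: e^(−kτ) = e^(−0.03747 × 38.0) = 0.2408
R = 1 / (1 − 0.2408) = 1.317
Css,max = 34.4 × 1.317 = 45.31 µg/L
Css,min = Css,max × e^(−kτ) = 45.31 × 0.2408 ≈ 10.9 µg/L

10.9 µg/L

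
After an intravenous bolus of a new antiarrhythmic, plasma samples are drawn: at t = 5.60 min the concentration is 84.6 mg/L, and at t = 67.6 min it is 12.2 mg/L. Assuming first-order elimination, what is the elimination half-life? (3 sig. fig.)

k = ln(C₁/C₂) / (t₂ − t₁) = ln(84.6/12.2) / (67.6 − 5.60)
  = 1.936 / 62.00 = 0.03123 min⁻¹
t½ = ln 2 / k = ln 2 / 0.03123 ≈ 22.2 minutes

22.2 minutes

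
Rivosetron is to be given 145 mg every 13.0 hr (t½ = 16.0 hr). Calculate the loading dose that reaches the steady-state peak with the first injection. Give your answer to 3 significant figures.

k = ln 2 / 16.0 = 0.04332 hr⁻¹
Accumulation ratio R = 1 / (1 − e^(−kτ)) = 1 / (1 − e^(−0.04332×13.0)) = 1 / (1 − 0.5694) = 2.322
Loading dose = maintenance dose × R = 145 × 2.322 ≈ 337 mg

337 mg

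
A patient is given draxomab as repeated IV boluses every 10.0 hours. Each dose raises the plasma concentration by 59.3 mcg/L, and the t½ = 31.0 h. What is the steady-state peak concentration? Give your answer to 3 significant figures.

k = ln 2 / 31.0 = 0.02236 h⁻¹
Fraction remaining after one interval: e^(−kτ) = e^(−0.02236 × 10.0) = 0.7996
R = 1 / (1 − 0.7996) = 4.991
Css,max = 59.3 × 4.991 ≈ 296 mcg/L

296 mcg/L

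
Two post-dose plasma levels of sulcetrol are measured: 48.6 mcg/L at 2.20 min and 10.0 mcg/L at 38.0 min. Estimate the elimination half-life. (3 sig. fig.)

15.7 minutes

k = ln(C₁/C₂) / (t₂ − t₁) = ln(48.6/10.0) / (38.0 − 2.20)
  = 1.581 / 35.80 = 0.04416 min⁻¹
t½ = ln 2 / k = ln 2 / 0.04416 ≈ 15.7 minutes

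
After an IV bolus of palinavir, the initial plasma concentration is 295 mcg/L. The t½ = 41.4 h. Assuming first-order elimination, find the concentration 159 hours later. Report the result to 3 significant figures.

20.6 mcg/L

k = ln 2 / 41.4 = 0.01674 h⁻¹
159 h is 3.841 half-lives, so C = 295 × (1/2)^3.841 = 295 × 0.06980 ≈ 20.6 mcg/L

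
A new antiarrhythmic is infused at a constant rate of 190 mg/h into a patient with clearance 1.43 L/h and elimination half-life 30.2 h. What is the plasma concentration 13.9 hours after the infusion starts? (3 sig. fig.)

Css = rate / CL = 190 / 1.43 = 132.9 mg/L
k = ln 2 / 30.2 = 0.02295 h⁻¹
C(t) = Css (1 − e^(−kt)) = 132.9 × (1 − e^(−0.3190)) = 132.9 × 0.2731 ≈ 36.3 mg/L

36.3 mg/L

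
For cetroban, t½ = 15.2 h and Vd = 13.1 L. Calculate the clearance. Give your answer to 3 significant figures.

k = ln 2 / t½ = ln 2 / 15.2 = 0.04560 h⁻¹
CL = k · V = 0.04560 × 13.1 ≈ 0.597 L/h

0.597 L/h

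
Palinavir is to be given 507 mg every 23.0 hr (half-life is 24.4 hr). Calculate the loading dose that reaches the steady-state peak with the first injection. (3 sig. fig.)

k = ln 2 / 24.4 = 0.02841 hr⁻¹
Accumulation ratio R = 1 / (1 − e^(−kτ)) = 1 / (1 − e^(−0.02841×23.0)) = 1 / (1 − 0.5203) = 2.085
Loading dose = maintenance dose × R = 507 × 2.085 ≈ 1060 mg

1060 mg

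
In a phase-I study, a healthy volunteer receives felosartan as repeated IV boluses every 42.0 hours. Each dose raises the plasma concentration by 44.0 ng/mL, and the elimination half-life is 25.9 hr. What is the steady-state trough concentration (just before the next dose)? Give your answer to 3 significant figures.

21.2 ng/mL

k = ln 2 / 25.9 = 0.02676 hr⁻¹
Fraction remaining after one interval: e^(−kτ) = e^(−0.02676 × 42.0) = 0.3250
R = 1 / (1 − 0.3250) = 1.481
Css,max = 44.0 × 1.481 = 65.18 ng/mL
Css,min = Css,max × e^(−kτ) = 65.18 × 0.3250 ≈ 21.2 ng/mL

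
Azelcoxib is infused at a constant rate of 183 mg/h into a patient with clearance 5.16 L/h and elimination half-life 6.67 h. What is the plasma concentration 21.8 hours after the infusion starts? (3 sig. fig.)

31.8 mg/L

Css = rate / CL = 183 / 5.16 = 35.47 mg/L
k = ln 2 / 6.67 = 0.1039 h⁻¹
C(t) = Css (1 − e^(−kt)) = 35.47 × (1 − e^(−2.265)) = 35.47 × 0.8962 ≈ 31.8 mg/L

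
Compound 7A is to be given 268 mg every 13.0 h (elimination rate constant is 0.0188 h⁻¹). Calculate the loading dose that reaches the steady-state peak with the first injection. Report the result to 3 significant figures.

Accumulation ratio R = 1 / (1 − e^(−kτ)) = 1 / (1 − e^(−0.01880×13.0)) = 1 / (1 − 0.7832) = 4.612
Loading dose = maintenance dose × R = 268 × 4.612 ≈ 1240 mg

1240 mg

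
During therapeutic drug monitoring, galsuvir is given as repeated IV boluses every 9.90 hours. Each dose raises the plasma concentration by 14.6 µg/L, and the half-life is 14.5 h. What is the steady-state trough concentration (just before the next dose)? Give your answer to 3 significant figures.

24.1 µg/L

k = ln 2 / 14.5 = 0.04780 h⁻¹
Fraction remaining after one interval: e^(−kτ) = e^(−0.04780 × 9.90) = 0.6230
R = 1 / (1 − 0.6230) = 2.652
Css,max = 14.6 × 2.652 = 38.72 µg/L
Css,min = Css,max × e^(−kτ) = 38.72 × 0.6230 ≈ 24.1 µg/L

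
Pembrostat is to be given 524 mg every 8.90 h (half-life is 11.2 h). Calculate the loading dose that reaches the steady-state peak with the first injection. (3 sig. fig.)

k = ln 2 / 11.2 = 0.06189 h⁻¹
Accumulation ratio R = 1 / (1 − e^(−kτ)) = 1 / (1 − e^(−0.06189×8.90)) = 1 / (1 − 0.5765) = 2.361
Loading dose = maintenance dose × R = 524 × 2.361 ≈ 1240 mg

1240 mg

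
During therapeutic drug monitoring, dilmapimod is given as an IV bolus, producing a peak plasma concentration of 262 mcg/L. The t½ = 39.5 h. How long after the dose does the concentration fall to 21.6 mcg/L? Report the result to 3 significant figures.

k = ln 2 / 39.5 = 0.01755 h⁻¹
C(t) = C₀ e^(−kt)  ⇒  t = ln(C₀/C) / k
t = ln(262/21.6) / 0.01755 = 2.496 / 0.01755 ≈ 142 hours

142 hours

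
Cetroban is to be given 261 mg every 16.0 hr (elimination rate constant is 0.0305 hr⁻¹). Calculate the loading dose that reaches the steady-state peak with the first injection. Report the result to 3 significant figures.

676 mg

Accumulation ratio R = 1 / (1 − e^(−kτ)) = 1 / (1 − e^(−0.03050×16.0)) = 1 / (1 − 0.6139) = 2.590
Loading dose = maintenance dose × R = 261 × 2.590 ≈ 676 mg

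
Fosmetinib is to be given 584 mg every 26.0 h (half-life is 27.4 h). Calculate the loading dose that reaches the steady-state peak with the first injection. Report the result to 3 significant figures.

1210 mg

k = ln 2 / 27.4 = 0.02530 h⁻¹
Accumulation ratio R = 1 / (1 − e^(−kτ)) = 1 / (1 − e^(−0.02530×26.0)) = 1 / (1 − 0.5180) = 2.075
Loading dose = maintenance dose × R = 584 × 2.075 ≈ 1210 mg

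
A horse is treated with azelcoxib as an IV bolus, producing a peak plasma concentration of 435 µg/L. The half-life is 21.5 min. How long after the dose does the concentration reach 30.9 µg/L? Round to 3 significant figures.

82.0 minutes

k = ln 2 / 21.5 = 0.03224 min⁻¹
C(t) = C₀ e^(−kt)  ⇒  t = ln(C₀/C) / k
t = ln(435/30.9) / 0.03224 = 2.645 / 0.03224 ≈ 82.0 minutes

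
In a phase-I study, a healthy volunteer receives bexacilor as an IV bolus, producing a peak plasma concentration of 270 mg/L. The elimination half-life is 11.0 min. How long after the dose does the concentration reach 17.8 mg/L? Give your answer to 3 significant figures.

k = ln 2 / 11.0 = 0.06301 min⁻¹
C(t) = C₀ e^(−kt)  ⇒  t = ln(C₀/C) / k
t = ln(270/17.8) / 0.06301 = 2.719 / 0.06301 ≈ 43.2 minutes

43.2 minutes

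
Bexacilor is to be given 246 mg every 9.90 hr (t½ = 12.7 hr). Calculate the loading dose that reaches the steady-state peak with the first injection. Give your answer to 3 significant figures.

k = ln 2 / 12.7 = 0.05458 hr⁻¹
Accumulation ratio R = 1 / (1 − e^(−kτ)) = 1 / (1 − e^(−0.05458×9.90)) = 1 / (1 − 0.5826) = 2.396
Loading dose = maintenance dose × R = 246 × 2.396 ≈ 589 mg

589 mg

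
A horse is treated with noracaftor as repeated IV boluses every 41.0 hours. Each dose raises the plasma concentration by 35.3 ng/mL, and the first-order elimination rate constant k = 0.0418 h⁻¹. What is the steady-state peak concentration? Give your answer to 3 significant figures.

43.1 ng/mL

Fraction remaining after one interval: e^(−kτ) = e^(−0.04180 × 41.0) = 0.1802
R = 1 / (1 − 0.1802) = 1.220
Css,max = 35.3 × 1.220 ≈ 43.1 ng/mL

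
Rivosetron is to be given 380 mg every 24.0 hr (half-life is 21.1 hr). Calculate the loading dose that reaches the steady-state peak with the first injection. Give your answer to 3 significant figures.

k = ln 2 / 21.1 = 0.03285 hr⁻¹
Accumulation ratio R = 1 / (1 − e^(−kτ)) = 1 / (1 − e^(−0.03285×24.0)) = 1 / (1 − 0.4546) = 1.833
Loading dose = maintenance dose × R = 380 × 1.833 ≈ 697 mg

697 mg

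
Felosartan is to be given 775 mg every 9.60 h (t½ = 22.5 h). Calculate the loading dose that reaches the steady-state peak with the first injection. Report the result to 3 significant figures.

3030 mg

k = ln 2 / 22.5 = 0.03081 h⁻¹
Accumulation ratio R = 1 / (1 − e^(−kτ)) = 1 / (1 − e^(−0.03081×9.60)) = 1 / (1 − 0.7440) = 3.906
Loading dose = maintenance dose × R = 775 × 3.906 ≈ 3030 mg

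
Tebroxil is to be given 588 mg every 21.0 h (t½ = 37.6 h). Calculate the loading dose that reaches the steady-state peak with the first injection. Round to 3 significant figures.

1830 mg

k = ln 2 / 37.6 = 0.01843 h⁻¹
Accumulation ratio R = 1 / (1 − e^(−kτ)) = 1 / (1 − e^(−0.01843×21.0)) = 1 / (1 − 0.6790) = 3.115
Loading dose = maintenance dose × R = 588 × 3.115 ≈ 1830 mg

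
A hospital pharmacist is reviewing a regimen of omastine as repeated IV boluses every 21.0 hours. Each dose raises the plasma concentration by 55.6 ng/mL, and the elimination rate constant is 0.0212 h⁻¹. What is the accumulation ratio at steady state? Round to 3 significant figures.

Fraction remaining after one interval: e^(−kτ) = e^(−0.02120 × 21.0) = 0.6407
R = 1 / (1 − 0.6407) = 1 / 0.3593 ≈ 2.78

2.78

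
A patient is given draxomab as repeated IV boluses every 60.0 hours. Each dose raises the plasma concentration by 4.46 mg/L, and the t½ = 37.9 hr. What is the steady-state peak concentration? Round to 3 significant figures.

k = ln 2 / 37.9 = 0.01829 hr⁻¹
Fraction remaining after one interval: e^(−kτ) = e^(−0.01829 × 60.0) = 0.3338
R = 1 / (1 − 0.3338) = 1.501
Css,max = 4.46 × 1.501 ≈ 6.69 mg/L

6.69 mg/L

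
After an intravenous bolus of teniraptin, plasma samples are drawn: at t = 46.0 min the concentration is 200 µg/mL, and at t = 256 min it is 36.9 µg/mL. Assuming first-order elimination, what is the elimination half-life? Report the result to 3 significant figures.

k = ln(C₁/C₂) / (t₂ − t₁) = ln(200/36.9) / (256 − 46.0)
  = 1.690 / 210.0 = 0.008048 min⁻¹
t½ = ln 2 / k = ln 2 / 0.008048 ≈ 86.1 minutes

86.1 minutes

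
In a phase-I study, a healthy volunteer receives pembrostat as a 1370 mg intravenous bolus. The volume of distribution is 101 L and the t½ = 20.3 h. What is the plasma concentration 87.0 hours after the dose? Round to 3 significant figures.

0.695 mg/L

C₀ = dose / V = 1370 / 101 = 13.56 mg/L
k = ln 2 / 20.3 = 0.03415 h⁻¹
C(t) = C₀ e^(−kt) = 13.56 × e^(−0.03415 × 87.0) = 13.56 × e^(−2.971) = 13.56 × 0.05127 ≈ 0.695 mg/L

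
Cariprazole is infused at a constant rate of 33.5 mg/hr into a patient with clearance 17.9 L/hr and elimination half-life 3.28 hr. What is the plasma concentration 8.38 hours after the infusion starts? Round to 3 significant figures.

Css = rate / CL = 33.5 / 17.9 = 1.872 mg/L
k = ln 2 / 3.28 = 0.2113 hr⁻¹
C(t) = Css (1 − e^(−kt)) = 1.872 × (1 − e^(−1.771)) = 1.872 × 0.8298 ≈ 1.55 mg/L

1.55 mg/L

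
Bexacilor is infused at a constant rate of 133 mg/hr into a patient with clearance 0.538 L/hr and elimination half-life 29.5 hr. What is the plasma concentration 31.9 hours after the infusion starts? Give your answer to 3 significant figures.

Css = rate / CL = 133 / 0.538 = 247.2 µg/mL
k = ln 2 / 29.5 = 0.02350 hr⁻¹
C(t) = Css (1 − e^(−kt)) = 247.2 × (1 − e^(−0.7495)) = 247.2 × 0.5274 ≈ 130 µg/mL

130 µg/mL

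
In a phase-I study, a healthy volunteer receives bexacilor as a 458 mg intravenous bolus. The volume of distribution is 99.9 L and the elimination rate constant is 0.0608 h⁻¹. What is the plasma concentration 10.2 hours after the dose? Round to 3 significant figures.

C₀ = dose / V = 458 / 99.9 = 4.585 mg/L
C(t) = C₀ e^(−kt) = 4.585 × e^(−0.06080 × 10.2) = 4.585 × e^(−0.6202) = 4.585 × 0.5379 ≈ 2.47 mg/L

2.47 mg/L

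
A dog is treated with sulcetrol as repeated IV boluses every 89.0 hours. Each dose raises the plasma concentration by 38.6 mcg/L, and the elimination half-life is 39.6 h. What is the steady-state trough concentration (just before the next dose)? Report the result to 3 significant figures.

k = ln 2 / 39.6 = 0.01750 h⁻¹
Fraction remaining after one interval: e^(−kτ) = e^(−0.01750 × 89.0) = 0.2106
R = 1 / (1 − 0.2106) = 1.267
Css,max = 38.6 × 1.267 = 48.90 mcg/L
Css,min = Css,max × e^(−kτ) = 48.90 × 0.2106 ≈ 10.3 mcg/L

10.3 mcg/L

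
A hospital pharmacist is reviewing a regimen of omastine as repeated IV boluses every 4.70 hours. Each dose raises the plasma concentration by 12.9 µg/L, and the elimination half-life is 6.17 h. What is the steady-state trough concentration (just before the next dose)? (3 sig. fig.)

k = ln 2 / 6.17 = 0.1123 h⁻¹
Fraction remaining after one interval: e^(−kτ) = e^(−0.1123 × 4.70) = 0.5898
R = 1 / (1 − 0.5898) = 2.438
Css,max = 12.9 × 2.438 = 31.45 µg/L
Css,min = Css,max × e^(−kτ) = 31.45 × 0.5898 ≈ 18.5 µg/L

18.5 µg/L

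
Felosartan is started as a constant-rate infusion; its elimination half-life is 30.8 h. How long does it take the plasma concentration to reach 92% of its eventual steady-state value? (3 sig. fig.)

112 hours

k = ln 2 / 30.8 = 0.02250 h⁻¹
f = 1 − e^(−kt)  ⇒  t = −ln(1 − f) / k
t = −ln(1 − 0.92) / 0.02250 = 2.526 / 0.02250 ≈ 112 hours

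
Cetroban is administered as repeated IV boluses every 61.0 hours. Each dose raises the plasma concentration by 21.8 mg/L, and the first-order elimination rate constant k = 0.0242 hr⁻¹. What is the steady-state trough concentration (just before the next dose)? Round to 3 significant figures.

6.46 mg/L

Fraction remaining after one interval: e^(−kτ) = e^(−0.02420 × 61.0) = 0.2285
R = 1 / (1 − 0.2285) = 1.296
Css,max = 21.8 × 1.296 = 28.26 mg/L
Css,min = Css,max × e^(−kτ) = 28.26 × 0.2285 ≈ 6.46 mg/L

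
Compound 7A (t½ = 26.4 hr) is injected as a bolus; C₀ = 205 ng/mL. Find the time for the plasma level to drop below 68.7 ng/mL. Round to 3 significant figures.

41.6 hours

k = ln 2 / 26.4 = 0.02626 hr⁻¹
C(t) = C₀ e^(−kt)  ⇒  t = ln(C₀/C) / k
t = ln(205/68.7) / 0.02626 = 1.093 / 0.02626 ≈ 41.6 hours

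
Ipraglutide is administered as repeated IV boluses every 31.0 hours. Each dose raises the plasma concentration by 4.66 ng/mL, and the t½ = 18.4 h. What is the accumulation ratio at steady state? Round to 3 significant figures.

k = ln 2 / 18.4 = 0.03767 h⁻¹
Fraction remaining after one interval: e^(−kτ) = e^(−0.03767 × 31.0) = 0.3110
R = 1 / (1 − 0.3110) = 1 / 0.6890 ≈ 1.45

1.45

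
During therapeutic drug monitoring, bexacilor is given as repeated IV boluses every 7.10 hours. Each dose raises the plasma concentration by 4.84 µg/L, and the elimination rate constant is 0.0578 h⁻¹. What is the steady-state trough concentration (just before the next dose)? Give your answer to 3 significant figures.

Fraction remaining after one interval: e^(−kτ) = e^(−0.05780 × 7.10) = 0.6634
R = 1 / (1 − 0.6634) = 2.971
Css,max = 4.84 × 2.971 = 14.38 µg/L
Css,min = Css,max × e^(−kτ) = 14.38 × 0.6634 ≈ 9.54 µg/L

9.54 µg/L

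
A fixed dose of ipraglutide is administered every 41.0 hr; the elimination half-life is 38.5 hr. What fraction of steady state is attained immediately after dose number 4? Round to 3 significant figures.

0.948

k = ln 2 / 38.5 = 0.01800 hr⁻¹
f_n = 1 − e^(−nkτ) = 1 − e^(−4 × 0.01800 × 41.0) = 1 − e^(−2.953) = 1 − 0.05220 ≈ 0.948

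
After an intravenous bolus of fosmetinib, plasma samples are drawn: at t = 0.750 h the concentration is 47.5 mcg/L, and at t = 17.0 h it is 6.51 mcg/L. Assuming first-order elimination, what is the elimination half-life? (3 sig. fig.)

k = ln(C₁/C₂) / (t₂ − t₁) = ln(47.5/6.51) / (17.0 − 0.750)
  = 1.987 / 16.25 = 0.1223 h⁻¹
t½ = ln 2 / k = ln 2 / 0.1223 ≈ 5.67 hours

5.67 hours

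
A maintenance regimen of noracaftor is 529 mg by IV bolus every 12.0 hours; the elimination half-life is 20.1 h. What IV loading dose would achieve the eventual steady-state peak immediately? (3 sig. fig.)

1560 mg

k = ln 2 / 20.1 = 0.03448 h⁻¹
Accumulation ratio R = 1 / (1 − e^(−kτ)) = 1 / (1 − e^(−0.03448×12.0)) = 1 / (1 − 0.6611) = 2.951
Loading dose = maintenance dose × R = 529 × 2.951 ≈ 1560 mg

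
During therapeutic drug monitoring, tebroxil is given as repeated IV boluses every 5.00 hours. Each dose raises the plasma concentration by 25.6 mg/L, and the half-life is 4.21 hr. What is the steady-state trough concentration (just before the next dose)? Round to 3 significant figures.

k = ln 2 / 4.21 = 0.1646 hr⁻¹
Fraction remaining after one interval: e^(−kτ) = e^(−0.1646 × 5.00) = 0.4390
R = 1 / (1 − 0.4390) = 1.783
Css,max = 25.6 × 1.783 = 45.63 mg/L
Css,min = Css,max × e^(−kτ) = 45.63 × 0.4390 ≈ 20.0 mg/L

20.0 mg/L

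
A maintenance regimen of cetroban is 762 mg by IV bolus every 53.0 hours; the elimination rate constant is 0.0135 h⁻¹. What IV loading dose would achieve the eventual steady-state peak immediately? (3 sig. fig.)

Accumulation ratio R = 1 / (1 − e^(−kτ)) = 1 / (1 − e^(−0.01350×53.0)) = 1 / (1 − 0.4889) = 1.957
Loading dose = maintenance dose × R = 762 × 1.957 ≈ 1490 mg

1490 mg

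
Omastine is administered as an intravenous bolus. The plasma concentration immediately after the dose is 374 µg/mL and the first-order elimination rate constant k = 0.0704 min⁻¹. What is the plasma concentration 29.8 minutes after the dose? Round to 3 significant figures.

45.9 µg/mL

C(t) = C₀ e^(−kt) = 374 × e^(−0.07040 × 29.8) = 374 × e^(−2.098) = 374 × 0.1227 ≈ 45.9 µg/mL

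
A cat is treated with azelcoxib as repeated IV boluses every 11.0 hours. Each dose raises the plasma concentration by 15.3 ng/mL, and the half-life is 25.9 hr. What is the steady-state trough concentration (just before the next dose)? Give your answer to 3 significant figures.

44.7 ng/mL

k = ln 2 / 25.9 = 0.02676 hr⁻¹
Fraction remaining after one interval: e^(−kτ) = e^(−0.02676 × 11.0) = 0.7450
R = 1 / (1 − 0.7450) = 3.921
Css,max = 15.3 × 3.921 = 60.00 ng/mL
Css,min = Css,max × e^(−kτ) = 60.00 × 0.7450 ≈ 44.7 ng/mL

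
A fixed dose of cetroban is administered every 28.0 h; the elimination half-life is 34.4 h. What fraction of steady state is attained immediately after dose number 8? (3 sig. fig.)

0.989

k = ln 2 / 34.4 = 0.02015 h⁻¹
f_n = 1 − e^(−nkτ) = 1 − e^(−8 × 0.02015 × 28.0) = 1 − e^(−4.514) = 1 − 0.01096 ≈ 0.989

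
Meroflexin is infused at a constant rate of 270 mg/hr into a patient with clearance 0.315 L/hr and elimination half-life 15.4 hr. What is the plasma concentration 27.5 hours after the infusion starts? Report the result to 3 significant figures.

Css = rate / CL = 270 / 0.315 = 857.1 µg/mL
k = ln 2 / 15.4 = 0.04501 hr⁻¹
C(t) = Css (1 − e^(−kt)) = 857.1 × (1 − e^(−1.238)) = 857.1 × 0.7100 ≈ 609 µg/mL

609 µg/mL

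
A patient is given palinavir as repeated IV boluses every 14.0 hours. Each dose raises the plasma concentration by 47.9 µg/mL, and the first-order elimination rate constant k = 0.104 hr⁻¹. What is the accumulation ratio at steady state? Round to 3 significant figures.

Fraction remaining after one interval: e^(−kτ) = e^(−0.1040 × 14.0) = 0.2332
R = 1 / (1 − 0.2332) = 1 / 0.7668 ≈ 1.30

1.30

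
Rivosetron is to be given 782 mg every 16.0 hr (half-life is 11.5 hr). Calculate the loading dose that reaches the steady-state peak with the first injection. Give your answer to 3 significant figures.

k = ln 2 / 11.5 = 0.06027 hr⁻¹
Accumulation ratio R = 1 / (1 − e^(−kτ)) = 1 / (1 − e^(−0.06027×16.0)) = 1 / (1 − 0.3812) = 1.616
Loading dose = maintenance dose × R = 782 × 1.616 ≈ 1260 mg

1260 mg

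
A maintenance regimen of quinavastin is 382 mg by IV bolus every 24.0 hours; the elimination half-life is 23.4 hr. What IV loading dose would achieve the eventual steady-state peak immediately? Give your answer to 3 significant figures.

751 mg

k = ln 2 / 23.4 = 0.02962 hr⁻¹
Accumulation ratio R = 1 / (1 − e^(−kτ)) = 1 / (1 − e^(−0.02962×24.0)) = 1 / (1 − 0.4912) = 1.965
Loading dose = maintenance dose × R = 382 × 1.965 ≈ 751 mg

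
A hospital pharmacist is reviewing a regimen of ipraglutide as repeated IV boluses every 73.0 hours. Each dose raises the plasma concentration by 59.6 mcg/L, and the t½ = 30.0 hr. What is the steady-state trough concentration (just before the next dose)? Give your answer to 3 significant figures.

13.5 mcg/L

k = ln 2 / 30.0 = 0.02310 hr⁻¹
Fraction remaining after one interval: e^(−kτ) = e^(−0.02310 × 73.0) = 0.1851
R = 1 / (1 − 0.1851) = 1.227
Css,max = 59.6 × 1.227 = 73.14 mcg/L
Css,min = Css,max × e^(−kτ) = 73.14 × 0.1851 ≈ 13.5 mcg/L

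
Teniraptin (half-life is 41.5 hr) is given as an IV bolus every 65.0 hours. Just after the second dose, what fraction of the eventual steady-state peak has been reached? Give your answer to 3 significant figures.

0.886

k = ln 2 / 41.5 = 0.01670 hr⁻¹
f_n = 1 − e^(−nkτ) = 1 − e^(−2 × 0.01670 × 65.0) = 1 − e^(−2.171) = 1 − 0.1140 ≈ 0.886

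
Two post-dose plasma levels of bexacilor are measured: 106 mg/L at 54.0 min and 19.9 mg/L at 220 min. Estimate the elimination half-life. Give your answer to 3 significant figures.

68.8 minutes

k = ln(C₁/C₂) / (t₂ − t₁) = ln(106/19.9) / (220 − 54.0)
  = 1.673 / 166.0 = 0.01008 min⁻¹
t½ = ln 2 / k = ln 2 / 0.01008 ≈ 68.8 minutes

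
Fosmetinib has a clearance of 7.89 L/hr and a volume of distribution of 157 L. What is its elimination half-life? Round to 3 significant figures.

k = CL / V = 7.89 / 157 = 0.05025 hr⁻¹
t½ = ln 2 / k = ln 2 / 0.05025 ≈ 13.8 hours

13.8 hours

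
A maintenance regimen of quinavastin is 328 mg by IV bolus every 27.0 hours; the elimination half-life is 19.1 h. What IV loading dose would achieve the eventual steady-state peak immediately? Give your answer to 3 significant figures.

525 mg

k = ln 2 / 19.1 = 0.03629 h⁻¹
Accumulation ratio R = 1 / (1 − e^(−kτ)) = 1 / (1 − e^(−0.03629×27.0)) = 1 / (1 − 0.3754) = 1.601
Loading dose = maintenance dose × R = 328 × 1.601 ≈ 525 mg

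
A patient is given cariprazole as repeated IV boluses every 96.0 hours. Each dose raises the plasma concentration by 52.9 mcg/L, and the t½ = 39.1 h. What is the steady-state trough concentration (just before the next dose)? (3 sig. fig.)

11.8 mcg/L

k = ln 2 / 39.1 = 0.01773 h⁻¹
Fraction remaining after one interval: e^(−kτ) = e^(−0.01773 × 96.0) = 0.1823
R = 1 / (1 − 0.1823) = 1.223
Css,max = 52.9 × 1.223 = 64.70 mcg/L
Css,min = Css,max × e^(−kτ) = 64.70 × 0.1823 ≈ 11.8 mcg/L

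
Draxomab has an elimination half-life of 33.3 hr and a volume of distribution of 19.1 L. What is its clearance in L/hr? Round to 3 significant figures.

0.398 L/hr

k = ln 2 / t½ = ln 2 / 33.3 = 0.02082 hr⁻¹
CL = k · V = 0.02082 × 19.1 ≈ 0.398 L/hr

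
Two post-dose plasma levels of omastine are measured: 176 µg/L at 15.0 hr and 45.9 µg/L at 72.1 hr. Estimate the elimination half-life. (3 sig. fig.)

k = ln(C₁/C₂) / (t₂ − t₁) = ln(176/45.9) / (72.1 − 15.0)
  = 1.344 / 57.10 = 0.02354 hr⁻¹
t½ = ln 2 / k = ln 2 / 0.02354 ≈ 29.4 hours

29.4 hours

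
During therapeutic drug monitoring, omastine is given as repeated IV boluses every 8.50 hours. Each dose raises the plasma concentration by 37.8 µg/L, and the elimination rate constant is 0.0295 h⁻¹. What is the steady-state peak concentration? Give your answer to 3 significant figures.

170 µg/L

Fraction remaining after one interval: e^(−kτ) = e^(−0.02950 × 8.50) = 0.7782
R = 1 / (1 − 0.7782) = 4.509
Css,max = 37.8 × 4.509 ≈ 170 µg/L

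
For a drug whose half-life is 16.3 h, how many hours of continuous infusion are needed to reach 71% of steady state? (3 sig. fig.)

k = ln 2 / 16.3 = 0.04252 h⁻¹
f = 1 − e^(−kt)  ⇒  t = −ln(1 − f) / k
t = −ln(1 − 0.71) / 0.04252 = 1.238 / 0.04252 ≈ 29.1 hours

29.1 hours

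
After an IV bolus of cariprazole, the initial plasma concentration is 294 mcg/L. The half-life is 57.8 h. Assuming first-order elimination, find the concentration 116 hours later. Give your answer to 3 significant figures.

73.1 mcg/L

k = ln 2 / 57.8 = 0.01199 h⁻¹
C(t) = C₀ e^(−kt) = 294 × e^(−0.01199 × 116) = 294 × e^(−1.391) = 294 × 0.2488 ≈ 73.1 mcg/L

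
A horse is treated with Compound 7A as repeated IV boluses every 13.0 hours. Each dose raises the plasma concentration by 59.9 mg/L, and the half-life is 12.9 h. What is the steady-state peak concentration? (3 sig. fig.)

k = ln 2 / 12.9 = 0.05373 h⁻¹
Fraction remaining after one interval: e^(−kτ) = e^(−0.05373 × 13.0) = 0.4973
R = 1 / (1 − 0.4973) = 1.989
Css,max = 59.9 × 1.989 ≈ 119 mg/L

119 mg/L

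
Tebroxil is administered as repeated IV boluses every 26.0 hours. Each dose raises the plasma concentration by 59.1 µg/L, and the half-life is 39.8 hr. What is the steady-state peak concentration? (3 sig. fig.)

162 µg/L

k = ln 2 / 39.8 = 0.01742 hr⁻¹
Fraction remaining after one interval: e^(−kτ) = e^(−0.01742 × 26.0) = 0.6358
R = 1 / (1 − 0.6358) = 2.746
Css,max = 59.1 × 2.746 ≈ 162 µg/L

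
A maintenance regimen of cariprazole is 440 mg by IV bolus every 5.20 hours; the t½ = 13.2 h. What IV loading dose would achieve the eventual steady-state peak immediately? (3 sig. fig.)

k = ln 2 / 13.2 = 0.05251 h⁻¹
Accumulation ratio R = 1 / (1 − e^(−kτ)) = 1 / (1 − e^(−0.05251×5.20)) = 1 / (1 − 0.7610) = 4.185
Loading dose = maintenance dose × R = 440 × 4.185 ≈ 1840 mg

1840 mg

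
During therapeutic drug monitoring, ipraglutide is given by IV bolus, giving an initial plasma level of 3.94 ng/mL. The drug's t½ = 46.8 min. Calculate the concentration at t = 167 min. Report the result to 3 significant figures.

0.332 ng/mL

k = ln 2 / 46.8 = 0.01481 min⁻¹
C(t) = C₀ e^(−kt) = 3.94 × e^(−0.01481 × 167) = 3.94 × e^(−2.473) = 3.94 × 0.08430 ≈ 0.332 ng/mL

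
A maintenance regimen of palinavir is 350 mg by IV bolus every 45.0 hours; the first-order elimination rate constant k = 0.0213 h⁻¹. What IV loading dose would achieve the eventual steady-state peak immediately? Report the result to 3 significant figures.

Accumulation ratio R = 1 / (1 − e^(−kτ)) = 1 / (1 − e^(−0.02130×45.0)) = 1 / (1 − 0.3835) = 1.622
Loading dose = maintenance dose × R = 350 × 1.622 ≈ 568 mg

568 mg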